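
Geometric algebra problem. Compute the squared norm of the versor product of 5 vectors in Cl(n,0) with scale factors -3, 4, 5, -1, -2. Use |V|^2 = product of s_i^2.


Each vector v_i has |v_i|^2 = s_i^2
Squared scales: (-3)^2 = 9, 4^2 = 16, 5^2 = 25, (-1)^2 = 1, (-2)^2 = 4
|V|^2 = 9 * 16 * 25 * 1 * 4
= 14400


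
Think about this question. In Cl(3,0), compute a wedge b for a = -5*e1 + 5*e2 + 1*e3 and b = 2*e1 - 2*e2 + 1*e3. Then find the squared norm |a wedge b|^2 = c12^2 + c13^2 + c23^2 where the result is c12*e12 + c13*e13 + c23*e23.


a wedge b = (a1*b2 - a2*b1)*e12 + (a1*b3 - a3*b1)*e13 + (a2*b3 - a3*b2)*e23
e12 coeff: (-5)*(-2) - 5*2 = 10 - 10 = 0
e13 coeff: (-5)*1 - 1*2 = -5 - 2 = -7
e23 coeff: 5*1 - 1*(-2) = 5 - (-2) = 7
|a wedge b|^2 = 0^2 + (-7)^2 + 7^2
= 0 + 49 + 49
= 98


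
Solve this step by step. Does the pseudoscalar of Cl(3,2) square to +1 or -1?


The pseudoscalar I = e1...e_n (product of all n generators) of Cl(p,q) satisfies I^2 = (-1)^(q + n(n-1)/2).
p = 3, q = 2, n = p + q = 5
n(n-1)/2 = 5 * 4 / 2 = 10
Exponent = q + n(n-1)/2 = 2 + 10 = 12
I^2 = (-1)^12 = +1


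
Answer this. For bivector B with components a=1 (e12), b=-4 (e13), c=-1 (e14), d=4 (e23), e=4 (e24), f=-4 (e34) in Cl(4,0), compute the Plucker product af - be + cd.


Plucker relation: af - be + cd
a*f = 1*(-4) = -4
b*e = (-4)*4 = -16
c*d = (-1)*4 = -4
af - be + cd = -4 - (-16) + (-4)
= 8


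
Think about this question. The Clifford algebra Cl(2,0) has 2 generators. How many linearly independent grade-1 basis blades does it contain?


Number of grade-k basis blades in Cl(p,q) with n = p + q is C(n, k).
n = 2 + 0 = 2
C(2, 1) = 2! / (1! * 1!)
= 2 / (1 * 1)
= 2


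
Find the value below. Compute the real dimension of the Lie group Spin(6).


Spin(n) double-covers SO(n); both have Lie algebra so(n) of dimension n(n-1)/2.
n = 6
n(n-1) = 6 * 5 = 30
dim Spin(6) = 30/2 = 15


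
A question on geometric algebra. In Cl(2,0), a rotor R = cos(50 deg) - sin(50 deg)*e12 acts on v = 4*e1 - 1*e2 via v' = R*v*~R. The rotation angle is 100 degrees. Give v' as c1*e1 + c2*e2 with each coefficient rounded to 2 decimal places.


Rotor R = cos(50deg) - sin(50deg)*e12
Rotation angle theta = 2 * 50 = 100 degrees
v' = R*v*~R rotates v by theta.
cos(100deg) = -0.1736, sin(100deg) = 0.9848
v'_1 = 4*cos(100deg) - (-1)*sin(100deg)
= 4*(-0.1736) - (-1)*0.9848
= 0.29
v'_2 = 4*sin(100deg) + (-1)*cos(100deg)
= 4*0.9848 + (-1)*(-0.1736)
= 4.11
v' = 0.29*e1 + 4.11*e2


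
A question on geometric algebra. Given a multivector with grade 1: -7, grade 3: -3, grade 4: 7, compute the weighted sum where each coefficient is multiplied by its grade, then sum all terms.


Grade-weighted sum = sum of grade_k * coefficient_k
1*(-7) = -7
3*(-3) = -9
4*7 = 28
Total = -7 + (-9) + 28 = 12


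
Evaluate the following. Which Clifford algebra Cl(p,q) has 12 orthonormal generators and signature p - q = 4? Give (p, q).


We need p + q = 12 and p - q = 4.
Adding: 2p = 12 + 4 = 16, so p = 8.
Then q = 12 - 8 = 4.
(p, q) = (8, 4)


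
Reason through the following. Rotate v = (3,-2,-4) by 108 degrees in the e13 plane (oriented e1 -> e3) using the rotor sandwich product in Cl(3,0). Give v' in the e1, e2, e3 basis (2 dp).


Rotor R = cos(54deg) - sin(54deg)*e13
Rotation angle theta = 2 * 54 = 108 degrees in the e13 plane (e1 -> e3).
The component perpendicular to the plane (e2) is invariant: v'_2 = v2 = -2.00
cos(108deg) = -0.3090, sin(108deg) = 0.9511
v'_1 = v1*cos(theta) - v3*sin(theta) = 3*(-0.3090) - (-4)*0.9511 = 2.88
v'_3 = v1*sin(theta) + v3*cos(theta) = 3*0.9511 + (-4)*(-0.3090) = 4.09
v' = 2.88*e1 - 2.00*e2 + 4.09*e3


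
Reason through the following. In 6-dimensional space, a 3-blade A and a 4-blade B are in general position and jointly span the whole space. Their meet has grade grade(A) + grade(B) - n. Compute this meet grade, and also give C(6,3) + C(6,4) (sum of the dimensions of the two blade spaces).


Meet grade = grade(A) + grade(B) - n
= 3 + 4 - 6 = 1
C(6,3) = 20
C(6,4) = 15
dim_A + dim_B = 20 + 15 = 35


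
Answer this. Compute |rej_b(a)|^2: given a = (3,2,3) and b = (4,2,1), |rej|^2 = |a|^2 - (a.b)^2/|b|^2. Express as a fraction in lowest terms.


|a|^2 = 3^2 + 2^2 + 3^2 = 22
|b|^2 = 4^2 + 2^2 + 1^2 = 21
a . b = 3*4 + 2*2 + 3*1 = 19
(a.b)^2 = 19^2 = 361
|rej|^2 = 22 - 361/21
= (462 - 361)/21
= 101/21
In lowest terms: 101/21


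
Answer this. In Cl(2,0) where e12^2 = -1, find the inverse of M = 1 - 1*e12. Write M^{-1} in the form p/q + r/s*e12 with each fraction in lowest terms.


M = 1 - 1*e12, where e12^2 = -1.
Since M commutes with its reverse ~M = a - b*e12, M * ~M = a^2 - b^2*e12^2 = a^2 + b^2.
So M^{-1} = ~M / (a^2 + b^2) = (a - b*e12)/(a^2 + b^2).
a^2 + b^2 = 1 + 1 = 2
Scalar part = 1/2 = 1/2
Bivector coeff = 1/2 = 1/2
M^{-1} = 1/2 + 1/2*e12


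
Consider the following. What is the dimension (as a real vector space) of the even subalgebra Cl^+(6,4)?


Even subalgebra dimension = 2^(n-1)
n = 6 + 4 = 10
2^(10 - 1) = 2^9 = 512
Verification: sum of C(10,k) for even k = 1 + 45 + 210 + 210 + 45 + 1 = 512
Result = 512


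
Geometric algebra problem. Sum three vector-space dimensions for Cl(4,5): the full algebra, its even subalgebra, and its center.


n = 4 + 5 = 9
Total dim = 2^9 = 512
Even subalgebra dim = 2^8 = 256
n is odd, so center dim = 2
Sum = 512 + 256 + 2 = 770


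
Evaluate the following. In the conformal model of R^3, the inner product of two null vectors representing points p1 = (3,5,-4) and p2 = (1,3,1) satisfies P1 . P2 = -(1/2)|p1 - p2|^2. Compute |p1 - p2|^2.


p1 - p2 = (2, 2, -5)
|p1 - p2|^2 = 2^2 + 2^2 + (-5)^2
= 4 + 4 + 25
= 33


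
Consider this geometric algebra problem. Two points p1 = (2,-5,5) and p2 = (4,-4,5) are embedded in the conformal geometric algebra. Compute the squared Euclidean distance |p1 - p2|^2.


p1 - p2 = (-2, -1, 0)
|p1 - p2|^2 = (-2)^2 + (-1)^2 + 0^2
= 4 + 1 + 0
= 5


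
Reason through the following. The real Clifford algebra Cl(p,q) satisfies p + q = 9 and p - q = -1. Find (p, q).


We need p + q = 9 and p - q = -1.
Adding: 2p = 9 + (-1) = 8, so p = 4.
Then q = 9 - 4 = 5.
(p, q) = (4, 5)


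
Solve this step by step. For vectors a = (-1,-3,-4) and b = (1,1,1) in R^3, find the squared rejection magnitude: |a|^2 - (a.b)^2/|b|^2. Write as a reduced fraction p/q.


|a|^2 = (-1)^2 + (-3)^2 + (-4)^2 = 26
|b|^2 = 1^2 + 1^2 + 1^2 = 3
a . b = (-1)*1 + (-3)*1 + (-4)*1 = -8
(a.b)^2 = (-8)^2 = 64
|rej|^2 = 26 - 64/3
= (78 - 64)/3
= 14/3
In lowest terms: 14/3


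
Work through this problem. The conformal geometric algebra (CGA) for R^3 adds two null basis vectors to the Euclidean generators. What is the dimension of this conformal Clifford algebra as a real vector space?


The conformal model of R^3 uses Cl(4,1): the 3 Euclidean generators plus two extra orthogonal generators e+ (e+^2 = +1) and e- (e-^2 = -1), from which the null vectors e0, einf are built.
Number of generators m = 3 + 2 = 5.
dim Cl(p,q) = 2^m = 2^5 = 32


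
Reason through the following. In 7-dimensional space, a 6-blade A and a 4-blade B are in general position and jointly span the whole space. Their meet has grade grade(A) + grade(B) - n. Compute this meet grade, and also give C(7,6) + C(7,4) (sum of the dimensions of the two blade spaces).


Meet grade = grade(A) + grade(B) - n
= 6 + 4 - 7 = 3
C(7,6) = 7
C(7,4) = 35
dim_A + dim_B = 7 + 35 = 42


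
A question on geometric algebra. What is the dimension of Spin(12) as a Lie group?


Spin(n) double-covers SO(n); both have Lie algebra so(n) of dimension n(n-1)/2.
n = 12
n(n-1) = 12 * 11 = 132
dim Spin(12) = 132/2 = 66


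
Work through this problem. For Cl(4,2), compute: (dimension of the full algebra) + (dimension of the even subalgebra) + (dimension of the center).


n = 4 + 2 = 6
Total dim = 2^6 = 64
Even subalgebra dim = 2^5 = 32
n is even, so center dim = 1
Sum = 64 + 32 + 1 = 97


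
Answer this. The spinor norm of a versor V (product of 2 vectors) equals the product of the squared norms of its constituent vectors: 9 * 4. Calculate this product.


Spinor norm N(V) = |v1|^2 * |v2|^2 * ... * |v2|^2
= 9 * 4
Running product: 9, 36
N(V) = 36


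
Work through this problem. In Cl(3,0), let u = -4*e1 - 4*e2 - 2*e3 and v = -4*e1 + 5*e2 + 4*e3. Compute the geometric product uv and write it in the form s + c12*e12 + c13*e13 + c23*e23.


In Cl(3,0): e_i^2 = 1, e_ie_j = -e_je_i for i != j.
Scalar part = u . v = (-4)*(-4) + (-4)*5 + (-2)*4
= 16 + (-20) + (-8) = -12
e12 coeff = (-4)*5 - (-4)*(-4) = -20 - 16 = -36
e13 coeff = (-4)*4 - (-2)*(-4) = -16 - 8 = -24
e23 coeff = (-4)*4 - (-2)*5 = -16 - (-10) = -6
uv = -12 - 36*e12 - 24*e13 - 6*e23


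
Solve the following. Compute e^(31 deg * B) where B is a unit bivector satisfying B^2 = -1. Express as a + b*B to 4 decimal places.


For a unit bivector B with B^2 = -1, the exponential series gives
e^(theta*B) = cos(theta) + sin(theta)*B (the GA analogue of Euler's formula).
theta = 31 degrees = 0.541052 rad
cos(31 deg) = 0.8572
sin(31 deg) = 0.5150
exp(theta*B) = 0.8572 + 0.5150*B


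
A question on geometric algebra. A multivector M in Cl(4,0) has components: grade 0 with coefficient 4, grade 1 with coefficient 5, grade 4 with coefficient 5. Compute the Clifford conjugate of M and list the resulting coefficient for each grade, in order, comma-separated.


Clifford conjugate sign for grade k: (-1)^(k(k+1)/2)
Grade 0: (-1)^(0*1/2) = (-1)^0 = 1, coeff 4 -> 4
Grade 1: (-1)^(1*2/2) = (-1)^1 = -1, coeff 5 -> -5
Grade 4: (-1)^(4*5/2) = (-1)^10 = 1, coeff 5 -> 5
Conjugated coefficients: 4, -5, 5


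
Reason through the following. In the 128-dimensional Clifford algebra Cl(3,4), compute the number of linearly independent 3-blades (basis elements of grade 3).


Number of grade-k basis blades in Cl(p,q) with n = p + q is C(n, k).
n = 3 + 4 = 7
C(7, 3) = 7! / (3! * 4!)
= 5040 / (6 * 24)
= 35


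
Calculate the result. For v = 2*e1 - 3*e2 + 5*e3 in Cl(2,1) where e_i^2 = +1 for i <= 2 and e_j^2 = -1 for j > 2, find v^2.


v^2 = sum of c_i^2 * e_i^2
Positive signature terms (e_i^2 = +1): 2^2 + (-3)^2 = 13
Negative signature terms (e_j^2 = -1): 5^2 = 25
v^2 = 13 - 25 = -12


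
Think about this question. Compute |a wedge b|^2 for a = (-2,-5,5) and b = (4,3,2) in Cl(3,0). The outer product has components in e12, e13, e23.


a wedge b = (a1*b2 - a2*b1)*e12 + (a1*b3 - a3*b1)*e13 + (a2*b3 - a3*b2)*e23
e12 coeff: (-2)*3 - (-5)*4 = -6 - (-20) = 14
e13 coeff: (-2)*2 - 5*4 = -4 - 20 = -24
e23 coeff: (-5)*2 - 5*3 = -10 - 15 = -25
|a wedge b|^2 = 14^2 + (-24)^2 + (-25)^2
= 196 + 576 + 625
= 1397


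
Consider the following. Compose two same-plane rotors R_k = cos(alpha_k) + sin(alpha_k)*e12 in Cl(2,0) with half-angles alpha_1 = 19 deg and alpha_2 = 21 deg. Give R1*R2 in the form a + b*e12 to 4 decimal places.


Same-plane rotors commute and their half-angles add:
R1*R2 = cos(a1 + a2) + sin(a1 + a2)*e12.
a1 + a2 = 19 + 21 = 40 deg
cos(40 deg) = 0.7660
sin(40 deg) = 0.6428
R1*R2 = 0.7660 + 0.6428*e12


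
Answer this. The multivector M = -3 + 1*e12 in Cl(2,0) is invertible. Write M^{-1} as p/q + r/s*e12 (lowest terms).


M = -3 + 1*e12, where e12^2 = -1.
Since M commutes with its reverse ~M = a - b*e12, M * ~M = a^2 - b^2*e12^2 = a^2 + b^2.
So M^{-1} = ~M / (a^2 + b^2) = (a - b*e12)/(a^2 + b^2).
a^2 + b^2 = 9 + 1 = 10
Scalar part = -3/10 = -3/10
Bivector coeff = -1/10 = -1/10
M^{-1} = -3/10 - 1/10*e12


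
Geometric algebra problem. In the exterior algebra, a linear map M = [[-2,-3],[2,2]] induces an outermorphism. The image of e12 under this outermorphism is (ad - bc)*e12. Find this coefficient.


The outermorphism of a linear map f sends e1^e2 to f(e1)^f(e2).
f(e1) = -2*e1 + 2*e2
f(e2) = -3*e1 + 2*e2
f(e1) ^ f(e2) = (-2*e1 + 2*e2) ^ (-3*e1 + 2*e2)
= (-2)*2*e12 + 2*(-3)*e21
= (-4 - (-6))*e12
= 2*e12
Coefficient = 2


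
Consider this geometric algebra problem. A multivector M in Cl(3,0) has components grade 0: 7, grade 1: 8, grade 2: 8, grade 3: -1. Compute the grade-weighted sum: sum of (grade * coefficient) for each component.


Grade-weighted sum = sum of grade_k * coefficient_k
0*7 = 0
1*8 = 8
2*8 = 16
3*(-1) = -3
Total = 0 + 8 + 16 + (-3) = 21


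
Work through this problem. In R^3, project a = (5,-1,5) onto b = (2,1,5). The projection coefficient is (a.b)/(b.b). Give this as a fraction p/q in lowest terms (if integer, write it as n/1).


Projection coefficient = (a . b) / (b . b)
a . b = 5*2 + (-1)*1 + 5*5
= 10 + (-1) + 25 = 34
b . b = 2^2 + 1^2 + 5^2
= 4 + 1 + 25 = 30
Coefficient = 34/30
In lowest terms: 17/15


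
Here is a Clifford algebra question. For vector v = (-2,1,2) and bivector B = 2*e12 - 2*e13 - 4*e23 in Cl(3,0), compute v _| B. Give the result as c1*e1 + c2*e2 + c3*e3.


Left contraction v _| B = <vB>_1 (grade-1 part of the geometric product vB).
Using e1_|e12 = e2, e2_|e12 = -e1, e1_|e13 = e3, e3_|e13 = -e1, e2_|e23 = e3, e3_|e23 = -e2:
e1 coeff: -v2*b12 - v3*b13 = -(1)*(2) - (2)*(-2) = 2
e2 coeff: v1*b12 - v3*b23 = (-2)*(2) - (2)*(-4) = 4
e3 coeff: v1*b13 + v2*b23 = (-2)*(-2) + (1)*(-4) = 0
v _| B = 2*e1 + 4*e2 + 0*e3


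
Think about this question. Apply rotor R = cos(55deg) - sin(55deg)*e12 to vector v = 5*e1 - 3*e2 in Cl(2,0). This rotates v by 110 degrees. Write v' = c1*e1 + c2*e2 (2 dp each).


Rotor R = cos(55deg) - sin(55deg)*e12
Rotation angle theta = 2 * 55 = 110 degrees
v' = R*v*~R rotates v by theta.
cos(110deg) = -0.3420, sin(110deg) = 0.9397
v'_1 = 5*cos(110deg) - (-3)*sin(110deg)
= 5*(-0.3420) - (-3)*0.9397
= 1.11
v'_2 = 5*sin(110deg) + (-3)*cos(110deg)
= 5*0.9397 + (-3)*(-0.3420)
= 5.72
v' = 1.11*e1 + 5.72*e2


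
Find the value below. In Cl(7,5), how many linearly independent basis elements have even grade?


Even subalgebra dimension = 2^(n-1)
n = 7 + 5 = 12
2^(12 - 1) = 2^11 = 2048
Verification: sum of C(12,k) for even k = 1 + 66 + 495 + 924 + 495 + 66 + 1 = 2048
Result = 2048


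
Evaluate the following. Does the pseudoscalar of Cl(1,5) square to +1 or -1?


The pseudoscalar I = e1...e_n (product of all n generators) of Cl(p,q) satisfies I^2 = (-1)^(q + n(n-1)/2).
p = 1, q = 5, n = p + q = 6
n(n-1)/2 = 6 * 5 / 2 = 15
Exponent = q + n(n-1)/2 = 5 + 15 = 20
I^2 = (-1)^20 = +1


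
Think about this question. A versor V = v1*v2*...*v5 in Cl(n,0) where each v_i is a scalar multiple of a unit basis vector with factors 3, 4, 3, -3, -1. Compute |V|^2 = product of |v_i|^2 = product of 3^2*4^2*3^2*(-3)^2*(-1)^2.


Each vector v_i has |v_i|^2 = s_i^2
Squared scales: 3^2 = 9, 4^2 = 16, 3^2 = 9, (-3)^2 = 9, (-1)^2 = 1
|V|^2 = 9 * 16 * 9 * 9 * 1
= 11664


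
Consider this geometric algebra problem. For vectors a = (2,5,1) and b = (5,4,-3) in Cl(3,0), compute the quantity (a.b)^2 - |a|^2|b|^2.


a . b = 2*5 + 5*4 + 1*(-3)
= 10 + 20 + (-3) = 27
|a|^2 = 2^2 + 5^2 + 1^2 = 30
|b|^2 = 5^2 + 4^2 + (-3)^2 = 50
(a.b)^2 = 27^2 = 729
|a|^2 * |b|^2 = 30 * 50 = 1500
Result = 729 - 1500 = -771


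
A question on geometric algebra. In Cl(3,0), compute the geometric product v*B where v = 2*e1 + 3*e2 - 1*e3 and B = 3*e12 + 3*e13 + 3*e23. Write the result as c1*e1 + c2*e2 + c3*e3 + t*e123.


vB has grade-1 (vector) and grade-3 (trivector) parts: vB = (v _| B) + (v ^ B).
Vector part <vB>_1:
  e1: -v2*b12 - v3*b13 = -(3)*(3) - (-1)*(3) = -6
  e2: v1*b12 - v3*b23 = (2)*(3) - (-1)*(3) = 9
  e3: v1*b13 + v2*b23 = (2)*(3) + (3)*(3) = 15
Trivector part <vB>_3:
  e123: v1*b23 - v2*b13 + v3*b12 = (2)*(3) - (3)*(3) + (-1)*(3) = -6
vB = -6*e1 + 9*e2 + 15*e3 - 6*e123


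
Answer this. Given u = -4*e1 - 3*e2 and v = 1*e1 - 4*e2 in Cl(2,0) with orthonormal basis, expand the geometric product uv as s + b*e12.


Expand: (-4*e1 - 3*e2)(1*e1 - 4*e2)
= (-4)*1*e1e1 + (-4)*(-4)*e1e2 + (-3)*1*e2e1 + (-3)*(-4)*e2e2
Using e1^2 = e2^2 = 1, e2e1 = -e1e2:
Scalar part s = (-4)*1 + (-3)*(-4) = -4 + 12 = 8
Bivector part b = (-4)*(-4) - (-3)*1 = 16 - (-3) = 19
uv = 8 + 19*e12


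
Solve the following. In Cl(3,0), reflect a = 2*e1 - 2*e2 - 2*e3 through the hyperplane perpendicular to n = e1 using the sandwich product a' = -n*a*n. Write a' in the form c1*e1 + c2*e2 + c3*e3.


Reflection formula: a' = -n*a*n, with n = e1 (unit vector, n^2 = 1).
For reflection through hyperplane perp to e1:
The component along e1 flips sign, others stay.
a = (2, -2, -2)
a' = (-2, -2, -2)
a' = -2*e1 - 2*e2 - 2*e3


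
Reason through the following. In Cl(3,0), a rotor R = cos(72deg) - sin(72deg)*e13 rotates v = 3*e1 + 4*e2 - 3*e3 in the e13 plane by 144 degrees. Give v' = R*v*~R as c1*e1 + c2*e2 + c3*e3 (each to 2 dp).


Rotor R = cos(72deg) - sin(72deg)*e13
Rotation angle theta = 2 * 72 = 144 degrees in the e13 plane (e1 -> e3).
The component perpendicular to the plane (e2) is invariant: v'_2 = v2 = 4.00
cos(144deg) = -0.8090, sin(144deg) = 0.5878
v'_1 = v1*cos(theta) - v3*sin(theta) = 3*(-0.8090) - (-3)*0.5878 = -0.66
v'_3 = v1*sin(theta) + v3*cos(theta) = 3*0.5878 + (-3)*(-0.8090) = 4.19
v' = -0.66*e1 + 4.00*e2 + 4.19*e3


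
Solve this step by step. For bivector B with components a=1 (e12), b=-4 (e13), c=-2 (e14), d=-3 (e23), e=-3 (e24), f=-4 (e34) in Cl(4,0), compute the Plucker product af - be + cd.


Plucker relation: af - be + cd
a*f = 1*(-4) = -4
b*e = (-4)*(-3) = 12
c*d = (-2)*(-3) = 6
af - be + cd = -4 - 12 + 6
= -10


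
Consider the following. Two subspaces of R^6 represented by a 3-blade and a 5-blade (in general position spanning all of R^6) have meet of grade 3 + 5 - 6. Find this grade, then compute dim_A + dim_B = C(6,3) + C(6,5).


Meet grade = grade(A) + grade(B) - n
= 3 + 5 - 6 = 2
C(6,3) = 20
C(6,5) = 6
dim_A + dim_B = 20 + 6 = 26


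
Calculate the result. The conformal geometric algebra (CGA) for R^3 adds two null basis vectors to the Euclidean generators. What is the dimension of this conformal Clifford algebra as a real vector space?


The conformal model of R^3 uses Cl(4,1): the 3 Euclidean generators plus two extra orthogonal generators e+ (e+^2 = +1) and e- (e-^2 = -1), from which the null vectors e0, einf are built.
Number of generators m = 3 + 2 = 5.
dim Cl(p,q) = 2^m = 2^5 = 32


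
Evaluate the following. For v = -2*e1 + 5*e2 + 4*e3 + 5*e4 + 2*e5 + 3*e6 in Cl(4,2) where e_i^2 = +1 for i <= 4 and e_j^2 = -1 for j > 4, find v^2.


v^2 = sum of c_i^2 * e_i^2
Positive signature terms (e_i^2 = +1): (-2)^2 + 5^2 + 4^2 + 5^2 = 70
Negative signature terms (e_j^2 = -1): 2^2 + 3^2 = 13
v^2 = 70 - 13 = 57


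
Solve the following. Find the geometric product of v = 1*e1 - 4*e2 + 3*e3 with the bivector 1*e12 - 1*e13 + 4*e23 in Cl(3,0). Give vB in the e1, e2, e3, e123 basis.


vB has grade-1 (vector) and grade-3 (trivector) parts: vB = (v _| B) + (v ^ B).
Vector part <vB>_1:
  e1: -v2*b12 - v3*b13 = -(-4)*(1) - (3)*(-1) = 7
  e2: v1*b12 - v3*b23 = (1)*(1) - (3)*(4) = -11
  e3: v1*b13 + v2*b23 = (1)*(-1) + (-4)*(4) = -17
Trivector part <vB>_3:
  e123: v1*b23 - v2*b13 + v3*b12 = (1)*(4) - (-4)*(-1) + (3)*(1) = 3
vB = 7*e1 - 11*e2 - 17*e3 + 3*e123


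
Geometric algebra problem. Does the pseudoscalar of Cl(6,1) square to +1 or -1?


The pseudoscalar I = e1...e_n (product of all n generators) of Cl(p,q) satisfies I^2 = (-1)^(q + n(n-1)/2).
p = 6, q = 1, n = p + q = 7
n(n-1)/2 = 7 * 6 / 2 = 21
Exponent = q + n(n-1)/2 = 1 + 21 = 22
I^2 = (-1)^22 = +1


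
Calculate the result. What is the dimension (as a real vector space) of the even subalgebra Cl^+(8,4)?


Even subalgebra dimension = 2^(n-1)
n = 8 + 4 = 12
2^(12 - 1) = 2^11 = 2048
Verification: sum of C(12,k) for even k = 1 + 66 + 495 + 924 + 495 + 66 + 1 = 2048
Result = 2048


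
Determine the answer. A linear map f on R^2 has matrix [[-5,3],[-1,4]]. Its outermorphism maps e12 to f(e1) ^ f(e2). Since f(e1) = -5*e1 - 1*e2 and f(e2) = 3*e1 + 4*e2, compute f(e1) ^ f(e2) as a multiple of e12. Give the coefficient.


The outermorphism of a linear map f sends e1^e2 to f(e1)^f(e2).
f(e1) = -5*e1 - 1*e2
f(e2) = 3*e1 + 4*e2
f(e1) ^ f(e2) = (-5*e1 - 1*e2) ^ (3*e1 + 4*e2)
= (-5)*4*e12 + (-1)*3*e21
= (-20 - (-3))*e12
= -17*e12
Coefficient = -17


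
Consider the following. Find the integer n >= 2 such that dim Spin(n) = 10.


dim Spin(n) = dim so(n) = n(n-1)/2.
Solve n(n-1)/2 = 10, i.e. n^2 - n - 20 = 0.
Discriminant = 1 + 8*10 = 81
n = (1 + sqrt(81))/2 = (1 + 9)/2 = 5


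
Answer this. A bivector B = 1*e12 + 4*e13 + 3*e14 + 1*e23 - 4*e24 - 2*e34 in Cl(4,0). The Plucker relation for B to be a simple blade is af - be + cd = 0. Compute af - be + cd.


Plucker relation: af - be + cd
a*f = 1*(-2) = -2
b*e = 4*(-4) = -16
c*d = 3*1 = 3
af - be + cd = -2 - (-16) + 3
= 17


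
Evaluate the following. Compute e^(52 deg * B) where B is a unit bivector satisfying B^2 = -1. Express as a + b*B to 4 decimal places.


For a unit bivector B with B^2 = -1, the exponential series gives
e^(theta*B) = cos(theta) + sin(theta)*B (the GA analogue of Euler's formula).
theta = 52 degrees = 0.907571 rad
cos(52 deg) = 0.6157
sin(52 deg) = 0.7880
exp(theta*B) = 0.6157 + 0.7880*B


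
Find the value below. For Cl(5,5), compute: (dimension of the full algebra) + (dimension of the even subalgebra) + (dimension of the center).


n = 5 + 5 = 10
Total dim = 2^10 = 1024
Even subalgebra dim = 2^9 = 512
n is even, so center dim = 1
Sum = 1024 + 512 + 1 = 1537


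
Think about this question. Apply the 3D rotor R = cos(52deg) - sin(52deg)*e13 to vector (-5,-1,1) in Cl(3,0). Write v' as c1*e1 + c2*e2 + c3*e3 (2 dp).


Rotor R = cos(52deg) - sin(52deg)*e13
Rotation angle theta = 2 * 52 = 104 degrees in the e13 plane (e1 -> e3).
The component perpendicular to the plane (e2) is invariant: v'_2 = v2 = -1.00
cos(104deg) = -0.2419, sin(104deg) = 0.9703
v'_1 = v1*cos(theta) - v3*sin(theta) = -5*(-0.2419) - 1*0.9703 = 0.24
v'_3 = v1*sin(theta) + v3*cos(theta) = -5*0.9703 + 1*(-0.2419) = -5.09
v' = 0.24*e1 - 1.00*e2 - 5.09*e3


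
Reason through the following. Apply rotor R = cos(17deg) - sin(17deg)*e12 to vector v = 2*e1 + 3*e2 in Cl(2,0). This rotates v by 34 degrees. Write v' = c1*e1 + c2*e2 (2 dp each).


Rotor R = cos(17deg) - sin(17deg)*e12
Rotation angle theta = 2 * 17 = 34 degrees
v' = R*v*~R rotates v by theta.
cos(34deg) = 0.8290, sin(34deg) = 0.5592
v'_1 = 2*cos(34deg) - 3*sin(34deg)
= 2*0.8290 - 3*0.5592
= -0.02
v'_2 = 2*sin(34deg) + 3*cos(34deg)
= 2*0.5592 + 3*0.8290
= 3.61
v' = -0.02*e1 + 3.61*e2


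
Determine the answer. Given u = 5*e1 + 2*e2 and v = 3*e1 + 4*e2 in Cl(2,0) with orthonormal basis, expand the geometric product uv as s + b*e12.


Expand: (5*e1 + 2*e2)(3*e1 + 4*e2)
= 5*3*e1e1 + 5*4*e1e2 + 2*3*e2e1 + 2*4*e2e2
Using e1^2 = e2^2 = 1, e2e1 = -e1e2:
Scalar part s = 5*3 + 2*4 = 15 + 8 = 23
Bivector part b = 5*4 - 2*3 = 20 - 6 = 14
uv = 23 + 14*e12


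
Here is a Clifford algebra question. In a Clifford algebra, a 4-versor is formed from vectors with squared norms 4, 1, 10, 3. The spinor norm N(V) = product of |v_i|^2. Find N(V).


Spinor norm N(V) = |v1|^2 * |v2|^2 * ... * |v4|^2
= 4 * 1 * 10 * 3
Running product: 4, 4, 40, 120
N(V) = 120


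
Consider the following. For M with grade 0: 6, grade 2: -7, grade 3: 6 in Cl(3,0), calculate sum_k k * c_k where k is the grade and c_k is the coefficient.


Grade-weighted sum = sum of grade_k * coefficient_k
0*6 = 0
2*(-7) = -14
3*6 = 18
Total = 0 + (-14) + 18 = 4


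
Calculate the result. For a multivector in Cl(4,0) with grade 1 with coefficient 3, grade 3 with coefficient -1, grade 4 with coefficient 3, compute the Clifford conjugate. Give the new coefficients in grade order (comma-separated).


Clifford conjugate sign for grade k: (-1)^(k(k+1)/2)
Grade 1: (-1)^(1*2/2) = (-1)^1 = -1, coeff 3 -> -3
Grade 3: (-1)^(3*4/2) = (-1)^6 = 1, coeff -1 -> -1
Grade 4: (-1)^(4*5/2) = (-1)^10 = 1, coeff 3 -> 3
Conjugated coefficients: -3, -1, 3


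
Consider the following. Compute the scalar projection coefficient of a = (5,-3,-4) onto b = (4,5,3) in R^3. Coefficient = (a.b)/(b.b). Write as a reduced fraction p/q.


Projection coefficient = (a . b) / (b . b)
a . b = 5*4 + (-3)*5 + (-4)*3
= 20 + (-15) + (-12) = -7
b . b = 4^2 + 5^2 + 3^2
= 16 + 25 + 9 = 50
Coefficient = -7/50
In lowest terms: -7/50


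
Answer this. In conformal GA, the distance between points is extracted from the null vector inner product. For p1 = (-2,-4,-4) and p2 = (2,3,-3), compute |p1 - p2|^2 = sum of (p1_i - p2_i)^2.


p1 - p2 = (-4, -7, -1)
|p1 - p2|^2 = (-4)^2 + (-7)^2 + (-1)^2
= 16 + 49 + 1
= 66


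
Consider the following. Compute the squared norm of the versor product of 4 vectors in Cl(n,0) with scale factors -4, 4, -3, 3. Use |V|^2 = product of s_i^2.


Each vector v_i has |v_i|^2 = s_i^2
Squared scales: (-4)^2 = 16, 4^2 = 16, (-3)^2 = 9, 3^2 = 9
|V|^2 = 16 * 16 * 9 * 9
= 20736


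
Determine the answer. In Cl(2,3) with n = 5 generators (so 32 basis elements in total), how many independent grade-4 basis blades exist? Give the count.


Number of grade-k basis blades in Cl(p,q) with n = p + q is C(n, k).
n = 2 + 3 = 5
C(5, 4) = 5! / (4! * 1!)
= 120 / (24 * 1)
= 5


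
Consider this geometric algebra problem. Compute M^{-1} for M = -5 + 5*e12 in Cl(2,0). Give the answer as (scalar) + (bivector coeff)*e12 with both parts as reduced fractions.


M = -5 + 5*e12, where e12^2 = -1.
Since M commutes with its reverse ~M = a - b*e12, M * ~M = a^2 - b^2*e12^2 = a^2 + b^2.
So M^{-1} = ~M / (a^2 + b^2) = (a - b*e12)/(a^2 + b^2).
a^2 + b^2 = 25 + 25 = 50
Scalar part = -5/50 = -1/10
Bivector coeff = -5/50 = -1/10
M^{-1} = -1/10 - 1/10*e12


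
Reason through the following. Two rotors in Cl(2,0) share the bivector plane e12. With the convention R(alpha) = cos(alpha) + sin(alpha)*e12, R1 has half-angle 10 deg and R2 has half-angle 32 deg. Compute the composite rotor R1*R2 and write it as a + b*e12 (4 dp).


Same-plane rotors commute and their half-angles add:
R1*R2 = cos(a1 + a2) + sin(a1 + a2)*e12.
a1 + a2 = 10 + 32 = 42 deg
cos(42 deg) = 0.7431
sin(42 deg) = 0.6691
R1*R2 = 0.7431 + 0.6691*e12


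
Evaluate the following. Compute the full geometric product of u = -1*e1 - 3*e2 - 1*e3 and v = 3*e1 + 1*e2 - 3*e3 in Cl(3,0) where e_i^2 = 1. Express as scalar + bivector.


In Cl(3,0): e_i^2 = 1, e_ie_j = -e_je_i for i != j.
Scalar part = u . v = (-1)*3 + (-3)*1 + (-1)*(-3)
= -3 + (-3) + 3 = -3
e12 coeff = (-1)*1 - (-3)*3 = -1 - (-9) = 8
e13 coeff = (-1)*(-3) - (-1)*3 = 3 - (-3) = 6
e23 coeff = (-3)*(-3) - (-1)*1 = 9 - (-1) = 10
uv = -3 + 8*e12 + 6*e13 + 10*e23


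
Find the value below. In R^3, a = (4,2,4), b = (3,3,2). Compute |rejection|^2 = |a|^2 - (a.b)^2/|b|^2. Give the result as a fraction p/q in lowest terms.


|a|^2 = 4^2 + 2^2 + 4^2 = 36
|b|^2 = 3^2 + 3^2 + 2^2 = 22
a . b = 4*3 + 2*3 + 4*2 = 26
(a.b)^2 = 26^2 = 676
|rej|^2 = 36 - 676/22
= (792 - 676)/22
= 116/22
In lowest terms: 58/11


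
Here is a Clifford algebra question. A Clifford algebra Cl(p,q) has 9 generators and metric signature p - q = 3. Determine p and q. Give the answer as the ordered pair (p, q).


We need p + q = 9 and p - q = 3.
Adding: 2p = 9 + 3 = 12, so p = 6.
Then q = 9 - 6 = 3.
(p, q) = (6, 3)


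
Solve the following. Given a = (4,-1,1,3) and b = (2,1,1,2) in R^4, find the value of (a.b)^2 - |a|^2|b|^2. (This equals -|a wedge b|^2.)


a . b = 4*2 + (-1)*1 + 1*1 + 3*2
= 8 + (-1) + 1 + 6 = 14
|a|^2 = 4^2 + (-1)^2 + 1^2 + 3^2 = 27
|b|^2 = 2^2 + 1^2 + 1^2 + 2^2 = 10
(a.b)^2 = 14^2 = 196
|a|^2 * |b|^2 = 27 * 10 = 270
Result = 196 - 270 = -74


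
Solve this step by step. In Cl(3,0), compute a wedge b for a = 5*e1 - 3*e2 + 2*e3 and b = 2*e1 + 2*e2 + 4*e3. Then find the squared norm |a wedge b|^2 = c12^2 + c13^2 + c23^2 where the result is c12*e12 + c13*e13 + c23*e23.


a wedge b = (a1*b2 - a2*b1)*e12 + (a1*b3 - a3*b1)*e13 + (a2*b3 - a3*b2)*e23
e12 coeff: 5*2 - (-3)*2 = 10 - (-6) = 16
e13 coeff: 5*4 - 2*2 = 20 - 4 = 16
e23 coeff: (-3)*4 - 2*2 = -12 - 4 = -16
|a wedge b|^2 = 16^2 + 16^2 + (-16)^2
= 256 + 256 + 256
= 768


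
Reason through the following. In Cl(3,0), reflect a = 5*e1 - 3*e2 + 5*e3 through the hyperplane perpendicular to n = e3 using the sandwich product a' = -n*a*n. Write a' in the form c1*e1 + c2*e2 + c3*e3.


Reflection formula: a' = -n*a*n, with n = e3 (unit vector, n^2 = 1).
For reflection through hyperplane perp to e3:
The component along e3 flips sign, others stay.
a = (5, -3, 5)
a' = (5, -3, -5)
a' = 5*e1 - 3*e2 - 5*e3


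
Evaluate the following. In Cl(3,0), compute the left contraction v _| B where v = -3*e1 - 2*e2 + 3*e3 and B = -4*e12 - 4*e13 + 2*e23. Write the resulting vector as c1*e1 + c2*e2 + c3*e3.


Left contraction v _| B = <vB>_1 (grade-1 part of the geometric product vB).
Using e1_|e12 = e2, e2_|e12 = -e1, e1_|e13 = e3, e3_|e13 = -e1, e2_|e23 = e3, e3_|e23 = -e2:
e1 coeff: -v2*b12 - v3*b13 = -(-2)*(-4) - (3)*(-4) = 4
e2 coeff: v1*b12 - v3*b23 = (-3)*(-4) - (3)*(2) = 6
e3 coeff: v1*b13 + v2*b23 = (-3)*(-4) + (-2)*(2) = 8
v _| B = 4*e1 + 6*e2 + 8*e3


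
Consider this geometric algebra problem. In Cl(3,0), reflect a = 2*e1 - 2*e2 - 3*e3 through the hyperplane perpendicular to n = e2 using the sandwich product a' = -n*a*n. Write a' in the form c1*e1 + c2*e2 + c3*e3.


Reflection formula: a' = -n*a*n, with n = e2 (unit vector, n^2 = 1).
For reflection through hyperplane perp to e2:
The component along e2 flips sign, others stay.
a = (2, -2, -3)
a' = (2, 2, -3)
a' = 2*e1 + 2*e2 - 3*e3


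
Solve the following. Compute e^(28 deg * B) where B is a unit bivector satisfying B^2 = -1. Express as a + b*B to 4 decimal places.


For a unit bivector B with B^2 = -1, the exponential series gives
e^(theta*B) = cos(theta) + sin(theta)*B (the GA analogue of Euler's formula).
theta = 28 degrees = 0.488692 rad
cos(28 deg) = 0.8829
sin(28 deg) = 0.4695
exp(theta*B) = 0.8829 + 0.4695*B


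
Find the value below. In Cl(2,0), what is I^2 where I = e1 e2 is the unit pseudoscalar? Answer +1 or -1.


The pseudoscalar I = e1...e_n (product of all n generators) of Cl(p,q) satisfies I^2 = (-1)^(q + n(n-1)/2).
p = 2, q = 0, n = p + q = 2
n(n-1)/2 = 2 * 1 / 2 = 1
Exponent = q + n(n-1)/2 = 0 + 1 = 1
I^2 = (-1)^1 = -1


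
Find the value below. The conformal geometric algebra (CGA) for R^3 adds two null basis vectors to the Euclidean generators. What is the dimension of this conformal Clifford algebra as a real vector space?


The conformal model of R^3 uses Cl(4,1): the 3 Euclidean generators plus two extra orthogonal generators e+ (e+^2 = +1) and e- (e-^2 = -1), from which the null vectors e0, einf are built.
Number of generators m = 3 + 2 = 5.
dim Cl(p,q) = 2^m = 2^5 = 32


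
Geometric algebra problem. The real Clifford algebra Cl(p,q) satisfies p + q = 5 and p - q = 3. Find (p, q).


We need p + q = 5 and p - q = 3.
Adding: 2p = 5 + 3 = 8, so p = 4.
Then q = 5 - 4 = 1.
(p, q) = (4, 1)


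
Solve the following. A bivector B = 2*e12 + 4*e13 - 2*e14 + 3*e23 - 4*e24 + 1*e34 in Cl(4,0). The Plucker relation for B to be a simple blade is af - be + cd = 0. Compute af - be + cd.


Plucker relation: af - be + cd
a*f = 2*1 = 2
b*e = 4*(-4) = -16
c*d = (-2)*3 = -6
af - be + cd = 2 - (-16) + (-6)
= 12


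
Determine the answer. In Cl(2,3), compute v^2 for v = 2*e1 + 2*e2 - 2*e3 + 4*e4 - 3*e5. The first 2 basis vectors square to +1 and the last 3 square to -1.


v^2 = sum of c_i^2 * e_i^2
Positive signature terms (e_i^2 = +1): 2^2 + 2^2 = 8
Negative signature terms (e_j^2 = -1): (-2)^2 + 4^2 + (-3)^2 = 29
v^2 = 8 - 29 = -21


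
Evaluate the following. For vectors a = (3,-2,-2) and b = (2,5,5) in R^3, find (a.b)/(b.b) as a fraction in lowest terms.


Projection coefficient = (a . b) / (b . b)
a . b = 3*2 + (-2)*5 + (-2)*5
= 6 + (-10) + (-10) = -14
b . b = 2^2 + 5^2 + 5^2
= 4 + 25 + 25 = 54
Coefficient = -14/54
In lowest terms: -7/27


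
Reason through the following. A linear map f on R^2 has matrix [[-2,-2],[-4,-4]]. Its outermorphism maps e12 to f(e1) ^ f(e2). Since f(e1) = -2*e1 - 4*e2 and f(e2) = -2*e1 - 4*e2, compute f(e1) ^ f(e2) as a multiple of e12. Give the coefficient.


The outermorphism of a linear map f sends e1^e2 to f(e1)^f(e2).
f(e1) = -2*e1 - 4*e2
f(e2) = -2*e1 - 4*e2
f(e1) ^ f(e2) = (-2*e1 - 4*e2) ^ (-2*e1 - 4*e2)
= (-2)*(-4)*e12 + (-4)*(-2)*e21
= (8 - 8)*e12
= 0*e12
Coefficient = 0


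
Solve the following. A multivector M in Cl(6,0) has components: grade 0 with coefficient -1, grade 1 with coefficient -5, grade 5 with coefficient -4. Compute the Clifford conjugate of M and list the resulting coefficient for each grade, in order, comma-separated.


Clifford conjugate sign for grade k: (-1)^(k(k+1)/2)
Grade 0: (-1)^(0*1/2) = (-1)^0 = 1, coeff -1 -> -1
Grade 1: (-1)^(1*2/2) = (-1)^1 = -1, coeff -5 -> 5
Grade 5: (-1)^(5*6/2) = (-1)^15 = -1, coeff -4 -> 4
Conjugated coefficients: -1, 5, 4


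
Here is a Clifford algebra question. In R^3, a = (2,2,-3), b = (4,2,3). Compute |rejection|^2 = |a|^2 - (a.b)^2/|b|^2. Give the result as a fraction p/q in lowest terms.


|a|^2 = 2^2 + 2^2 + (-3)^2 = 17
|b|^2 = 4^2 + 2^2 + 3^2 = 29
a . b = 2*4 + 2*2 + (-3)*3 = 3
(a.b)^2 = 3^2 = 9
|rej|^2 = 17 - 9/29
= (493 - 9)/29
= 484/29
In lowest terms: 484/29


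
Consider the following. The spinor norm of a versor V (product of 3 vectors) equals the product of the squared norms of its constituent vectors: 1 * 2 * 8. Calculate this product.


Spinor norm N(V) = |v1|^2 * |v2|^2 * ... * |v3|^2
= 1 * 2 * 8
Running product: 1, 2, 16
N(V) = 16


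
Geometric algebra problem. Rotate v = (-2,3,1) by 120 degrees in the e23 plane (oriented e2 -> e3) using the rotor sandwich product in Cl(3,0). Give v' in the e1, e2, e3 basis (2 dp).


Rotor R = cos(60deg) - sin(60deg)*e23
Rotation angle theta = 2 * 60 = 120 degrees in the e23 plane (e2 -> e3).
The component perpendicular to the plane (e1) is invariant: v'_1 = v1 = -2.00
cos(120deg) = -0.5000, sin(120deg) = 0.8660
v'_2 = v2*cos(theta) - v3*sin(theta) = 3*(-0.5000) - 1*0.8660 = -2.37
v'_3 = v2*sin(theta) + v3*cos(theta) = 3*0.8660 + 1*(-0.5000) = 2.10
v' = -2.00*e1 - 2.37*e2 + 2.10*e3


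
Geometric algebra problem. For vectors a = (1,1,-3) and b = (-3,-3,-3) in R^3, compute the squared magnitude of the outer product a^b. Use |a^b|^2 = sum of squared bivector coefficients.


a wedge b = (a1*b2 - a2*b1)*e12 + (a1*b3 - a3*b1)*e13 + (a2*b3 - a3*b2)*e23
e12 coeff: 1*(-3) - 1*(-3) = -3 - (-3) = 0
e13 coeff: 1*(-3) - (-3)*(-3) = -3 - 9 = -12
e23 coeff: 1*(-3) - (-3)*(-3) = -3 - 9 = -12
|a wedge b|^2 = 0^2 + (-12)^2 + (-12)^2
= 0 + 144 + 144
= 288


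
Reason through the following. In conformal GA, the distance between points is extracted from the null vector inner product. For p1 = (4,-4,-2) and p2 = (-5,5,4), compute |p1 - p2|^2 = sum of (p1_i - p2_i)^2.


p1 - p2 = (9, -9, -6)
|p1 - p2|^2 = 9^2 + (-9)^2 + (-6)^2
= 81 + 81 + 36
= 198


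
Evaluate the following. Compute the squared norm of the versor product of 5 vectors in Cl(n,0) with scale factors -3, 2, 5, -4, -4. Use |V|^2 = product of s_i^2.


Each vector v_i has |v_i|^2 = s_i^2
Squared scales: (-3)^2 = 9, 2^2 = 4, 5^2 = 25, (-4)^2 = 16, (-4)^2 = 16
|V|^2 = 9 * 4 * 25 * 16 * 16
= 230400


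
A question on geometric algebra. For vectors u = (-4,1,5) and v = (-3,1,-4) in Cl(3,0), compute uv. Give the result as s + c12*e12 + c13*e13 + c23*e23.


In Cl(3,0): e_i^2 = 1, e_ie_j = -e_je_i for i != j.
Scalar part = u . v = (-4)*(-3) + 1*1 + 5*(-4)
= 12 + 1 + (-20) = -7
e12 coeff = (-4)*1 - 1*(-3) = -4 - (-3) = -1
e13 coeff = (-4)*(-4) - 5*(-3) = 16 - (-15) = 31
e23 coeff = 1*(-4) - 5*1 = -4 - 5 = -9
uv = -7 - 1*e12 + 31*e13 - 9*e23


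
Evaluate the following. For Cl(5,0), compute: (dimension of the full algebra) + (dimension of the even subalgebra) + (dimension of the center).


n = 5 + 0 = 5
Total dim = 2^5 = 32
Even subalgebra dim = 2^4 = 16
n is odd, so center dim = 2
Sum = 32 + 16 + 2 = 50


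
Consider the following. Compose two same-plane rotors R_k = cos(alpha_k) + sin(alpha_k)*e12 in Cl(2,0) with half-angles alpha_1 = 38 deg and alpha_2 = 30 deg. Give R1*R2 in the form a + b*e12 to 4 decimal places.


Same-plane rotors commute and their half-angles add:
R1*R2 = cos(a1 + a2) + sin(a1 + a2)*e12.
a1 + a2 = 38 + 30 = 68 deg
cos(68 deg) = 0.3746
sin(68 deg) = 0.9272
R1*R2 = 0.3746 + 0.9272*e12


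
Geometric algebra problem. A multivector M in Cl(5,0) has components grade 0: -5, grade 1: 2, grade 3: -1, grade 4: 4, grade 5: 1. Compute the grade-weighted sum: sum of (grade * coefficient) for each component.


Grade-weighted sum = sum of grade_k * coefficient_k
0*(-5) = 0
1*2 = 2
3*(-1) = -3
4*4 = 16
5*1 = 5
Total = 0 + 2 + (-3) + 16 + 5 = 20


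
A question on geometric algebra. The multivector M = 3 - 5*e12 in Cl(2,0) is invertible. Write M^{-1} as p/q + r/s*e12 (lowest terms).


M = 3 - 5*e12, where e12^2 = -1.
Since M commutes with its reverse ~M = a - b*e12, M * ~M = a^2 - b^2*e12^2 = a^2 + b^2.
So M^{-1} = ~M / (a^2 + b^2) = (a - b*e12)/(a^2 + b^2).
a^2 + b^2 = 9 + 25 = 34
Scalar part = 3/34 = 3/34
Bivector coeff = 5/34 = 5/34
M^{-1} = 3/34 + 5/34*e12


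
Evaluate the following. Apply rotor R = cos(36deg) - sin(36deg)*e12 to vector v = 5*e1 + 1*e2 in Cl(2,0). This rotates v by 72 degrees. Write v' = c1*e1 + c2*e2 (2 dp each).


Rotor R = cos(36deg) - sin(36deg)*e12
Rotation angle theta = 2 * 36 = 72 degrees
v' = R*v*~R rotates v by theta.
cos(72deg) = 0.3090, sin(72deg) = 0.9511
v'_1 = 5*cos(72deg) - 1*sin(72deg)
= 5*0.3090 - 1*0.9511
= 0.59
v'_2 = 5*sin(72deg) + 1*cos(72deg)
= 5*0.9511 + 1*0.3090
= 5.06
v' = 0.59*e1 + 5.06*e2


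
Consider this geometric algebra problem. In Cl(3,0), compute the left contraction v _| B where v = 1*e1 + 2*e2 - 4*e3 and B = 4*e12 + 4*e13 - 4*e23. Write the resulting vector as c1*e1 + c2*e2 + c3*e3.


Left contraction v _| B = <vB>_1 (grade-1 part of the geometric product vB).
Using e1_|e12 = e2, e2_|e12 = -e1, e1_|e13 = e3, e3_|e13 = -e1, e2_|e23 = e3, e3_|e23 = -e2:
e1 coeff: -v2*b12 - v3*b13 = -(2)*(4) - (-4)*(4) = 8
e2 coeff: v1*b12 - v3*b23 = (1)*(4) - (-4)*(-4) = -12
e3 coeff: v1*b13 + v2*b23 = (1)*(4) + (2)*(-4) = -4
v _| B = 8*e1 - 12*e2 - 4*e3


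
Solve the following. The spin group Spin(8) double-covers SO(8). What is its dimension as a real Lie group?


Spin(n) double-covers SO(n); both have Lie algebra so(n) of dimension n(n-1)/2.
n = 8
n(n-1) = 8 * 7 = 56
dim Spin(8) = 56/2 = 28


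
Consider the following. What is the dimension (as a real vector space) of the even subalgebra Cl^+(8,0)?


Even subalgebra dimension = 2^(n-1)
n = 8 + 0 = 8
2^(8 - 1) = 2^7 = 128
Verification: sum of C(8,k) for even k = 1 + 28 + 70 + 28 + 1 = 128
Result = 128


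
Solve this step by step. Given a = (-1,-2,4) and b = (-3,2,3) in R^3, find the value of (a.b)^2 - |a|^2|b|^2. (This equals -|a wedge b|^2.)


a . b = (-1)*(-3) + (-2)*2 + 4*3
= 3 + (-4) + 12 = 11
|a|^2 = (-1)^2 + (-2)^2 + 4^2 = 21
|b|^2 = (-3)^2 + 2^2 + 3^2 = 22
(a.b)^2 = 11^2 = 121
|a|^2 * |b|^2 = 21 * 22 = 462
Result = 121 - 462 = -341


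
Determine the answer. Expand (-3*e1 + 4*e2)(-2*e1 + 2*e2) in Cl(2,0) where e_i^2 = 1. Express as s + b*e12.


Expand: (-3*e1 + 4*e2)(-2*e1 + 2*e2)
= (-3)*(-2)*e1e1 + (-3)*2*e1e2 + 4*(-2)*e2e1 + 4*2*e2e2
Using e1^2 = e2^2 = 1, e2e1 = -e1e2:
Scalar part s = (-3)*(-2) + 4*2 = 6 + 8 = 14
Bivector part b = (-3)*2 - 4*(-2) = -6 - (-8) = 2
uv = 14 + 2*e12


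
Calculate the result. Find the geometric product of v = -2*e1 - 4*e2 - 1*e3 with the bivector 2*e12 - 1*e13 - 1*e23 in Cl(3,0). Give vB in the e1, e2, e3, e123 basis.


vB has grade-1 (vector) and grade-3 (trivector) parts: vB = (v _| B) + (v ^ B).
Vector part <vB>_1:
  e1: -v2*b12 - v3*b13 = -(-4)*(2) - (-1)*(-1) = 7
  e2: v1*b12 - v3*b23 = (-2)*(2) - (-1)*(-1) = -5
  e3: v1*b13 + v2*b23 = (-2)*(-1) + (-4)*(-1) = 6
Trivector part <vB>_3:
  e123: v1*b23 - v2*b13 + v3*b12 = (-2)*(-1) - (-4)*(-1) + (-1)*(2) = -4
vB = 7*e1 - 5*e2 + 6*e3 - 4*e123


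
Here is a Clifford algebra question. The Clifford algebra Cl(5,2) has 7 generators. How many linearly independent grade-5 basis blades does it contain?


Number of grade-k basis blades in Cl(p,q) with n = p + q is C(n, k).
n = 5 + 2 = 7
C(7, 5) = 7! / (5! * 2!)
= 5040 / (120 * 2)
= 21
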